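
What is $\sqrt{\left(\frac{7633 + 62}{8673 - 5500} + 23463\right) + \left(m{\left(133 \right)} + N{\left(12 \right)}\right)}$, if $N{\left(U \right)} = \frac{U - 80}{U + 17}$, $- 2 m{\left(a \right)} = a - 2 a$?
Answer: $\frac{\sqrt{2207512190290}}{9686} \approx 153.39$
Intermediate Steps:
$m{\left(a \right)} = \frac{a}{2}$ ($m{\left(a \right)} = - \frac{a - 2 a}{2} = - \frac{\left(-1\right) a}{2} = \frac{a}{2}$)
$N{\left(U \right)} = \frac{-80 + U}{17 + U}$
$\sqrt{\left(\frac{7633 + 62}{8673 - 5500} + 23463\right) + \left(m{\left(133 \right)} + N{\left(12 \right)}\right)} = \sqrt{\left(\frac{7633 + 62}{8673 - 5500} + 23463\right) + \left(\frac{1}{2} \cdot 133 + \frac{-80 + 12}{17 + 12}\right)} = \sqrt{\left(\frac{7695}{3173} + 23463\right) + \left(\frac{133}{2} + \frac{1}{29} \left(-68\right)\right)} = \sqrt{\left(7695 \cdot \frac{1}{3173} + 23463\right) + \left(\frac{133}{2} + \frac{1}{29} \left(-68\right)\right)} = \sqrt{\left(\frac{405}{167} + 23463\right) + \left(\frac{133}{2} - \frac{68}{29}\right)} = \sqrt{\frac{3918726}{167} + \frac{3721}{58}} = \sqrt{\frac{227907515}{9686}} = \frac{\sqrt{2207512190290}}{9686}$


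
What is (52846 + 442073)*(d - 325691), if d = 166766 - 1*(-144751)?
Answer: -7014981906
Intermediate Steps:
d = 311517 (d = 166766 + 144751 = 311517)
(52846 + 442073)*(d - 325691) = (52846 + 442073)*(311517 - 325691) = 494919*(-14174) = -7014981906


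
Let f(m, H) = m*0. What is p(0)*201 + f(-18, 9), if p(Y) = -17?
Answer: -3417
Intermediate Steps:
f(m, H) = 0
p(0)*201 + f(-18, 9) = -17*201 + 0 = -3417 + 0 = -3417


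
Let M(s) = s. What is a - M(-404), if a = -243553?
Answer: -243149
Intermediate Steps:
a - M(-404) = -243553 - 1*(-404) = -243553 + 404 = -243149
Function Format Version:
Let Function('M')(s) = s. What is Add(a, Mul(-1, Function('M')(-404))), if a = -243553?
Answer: -243149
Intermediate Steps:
Add(a, Mul(-1, Function('M')(-404))) = Add(-243553, Mul(-1, -404)) = Add(-243553, 404) = -243149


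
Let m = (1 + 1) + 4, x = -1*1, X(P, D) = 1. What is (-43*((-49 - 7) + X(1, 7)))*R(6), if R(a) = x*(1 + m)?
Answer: -16555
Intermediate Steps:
x = -1
m = 6 (m = 2 + 4 = 6)
R(a) = -7 (R(a) = -(1 + 6) = -1*7 = -7)
(-43*((-49 - 7) + X(1, 7)))*R(6) = -43*((-49 - 7) + 1)*(-7) = -43*(-56 + 1)*(-7) = -43*(-55)*(-7) = 2365*(-7) = -16555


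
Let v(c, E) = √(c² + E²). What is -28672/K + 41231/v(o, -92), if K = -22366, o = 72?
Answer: 14336/11183 + 41231*√853/3412 ≈ 354.21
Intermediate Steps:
v(c, E) = √(E² + c²)
-28672/K + 41231/v(o, -92) = -28672/(-22366) + 41231/(√((-92)² + 72²)) = -28672*(-1/22366) + 41231/(√(8464 + 5184)) = 14336/11183 + 41231/(√13648) = 14336/11183 + 41231/((4*√853)) = 14336/11183 + 41231*(√853/3412) = 14336/11183 + 41231*√853/3412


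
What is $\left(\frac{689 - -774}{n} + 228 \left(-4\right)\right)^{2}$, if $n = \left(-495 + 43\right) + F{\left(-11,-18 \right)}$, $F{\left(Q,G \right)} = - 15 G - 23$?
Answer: $\frac{35503226929}{42025} \approx 8.4481 \cdot 10^{5}$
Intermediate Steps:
$F{\left(Q,G \right)} = -23 - 15 G$
$n = -205$ ($n = \left(-495 + 43\right) - -247 = -452 + \left(-23 + 270\right) = -452 + 247 = -205$)
$\left(\frac{689 - -774}{n} + 228 \left(-4\right)\right)^{2} = \left(\frac{689 - -774}{-205} + 228 \left(-4\right)\right)^{2} = \left(\left(689 + 774\right) \left(- \frac{1}{205}\right) - 912\right)^{2} = \left(1463 \left(- \frac{1}{205}\right) - 912\right)^{2} = \left(- \frac{1463}{205} - 912\right)^{2} = \left(- \frac{188423}{205}\right)^{2} = \frac{35503226929}{42025}$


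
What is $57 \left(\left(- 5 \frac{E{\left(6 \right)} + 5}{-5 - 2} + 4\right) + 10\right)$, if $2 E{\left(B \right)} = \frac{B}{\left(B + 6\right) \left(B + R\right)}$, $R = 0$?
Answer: $\frac{56183}{56} \approx 1003.3$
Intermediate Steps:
$E{\left(B \right)} = \frac{1}{2 \left(6 + B\right)}$ ($E{\left(B \right)} = \frac{B \frac{1}{\left(B + 6\right) \left(B + 0\right)}}{2} = \frac{B \frac{1}{\left(6 + B\right) B}}{2} = \frac{B \frac{1}{B \left(6 + B\right)}}{2} = \frac{1}{2 \left(6 + B\right)}$)
$57 \left(\left(- 5 \frac{E{\left(6 \right)} + 5}{-5 - 2} + 4\right) + 10\right) = 57 \left(\left(- 5 \frac{\frac{1}{2 \left(6 + 6\right)} + 5}{-5 - 2} + 4\right) + 10\right) = 57 \left(\left(- 5 \frac{\frac{1}{2 \cdot 12} + 5}{-7} + 4\right) + 10\right) = 57 \left(\left(- 5 \left(\frac{1}{2} \cdot \frac{1}{12} + 5\right) \left(- \frac{1}{7}\right) + 4\right) + 10\right) = 57 \left(\left(- 5 \left(\frac{1}{24} + 5\right) \left(- \frac{1}{7}\right) + 4\right) + 10\right) = 57 \left(\left(- 5 \cdot \frac{121}{24} \left(- \frac{1}{7}\right) + 4\right) + 10\right) = 57 \left(\left(\left(-5\right) \left(- \frac{121}{168}\right) + 4\right) + 10\right) = 57 \left(\left(\frac{605}{168} + 4\right) + 10\right) = 57 \left(\frac{1277}{168} + 10\right) = 57 \cdot \frac{2957}{168} = \frac{56183}{56}$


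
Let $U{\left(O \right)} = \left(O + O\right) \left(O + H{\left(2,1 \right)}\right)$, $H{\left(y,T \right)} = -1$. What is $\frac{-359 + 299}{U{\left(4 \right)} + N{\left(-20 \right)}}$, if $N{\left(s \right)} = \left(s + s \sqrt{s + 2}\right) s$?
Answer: $- \frac{795}{95618} + \frac{1125 i \sqrt{2}}{47809} \approx -0.0083143 + 0.033278 i$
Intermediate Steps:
$N{\left(s \right)} = s \left(s + s \sqrt{2 + s}\right)$ ($N{\left(s \right)} = \left(s + s \sqrt{2 + s}\right) s = s \left(s + s \sqrt{2 + s}\right)$)
$U{\left(O \right)} = 2 O \left(-1 + O\right)$ ($U{\left(O \right)} = \left(O + O\right) \left(O - 1\right) = 2 O \left(-1 + O\right)$)
$\frac{-359 + 299}{U{\left(4 \right)} + N{\left(-20 \right)}} = \frac{-359 + 299}{2 \cdot 4 \left(-1 + 4\right) + \left(-20\right)^{2} \left(1 + \sqrt{2 - 20}\right)} = - \frac{60}{2 \cdot 4 \cdot 3 + 400 \left(1 + \sqrt{-18}\right)} = - \frac{60}{24 + 400 \left(1 + 3 i \sqrt{2}\right)} = - \frac{60}{24 + \left(400 + 1200 i \sqrt{2}\right)} = - \frac{60}{424 + 1200 i \sqrt{2}}$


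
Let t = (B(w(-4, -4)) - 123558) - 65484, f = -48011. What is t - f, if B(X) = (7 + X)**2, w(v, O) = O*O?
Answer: -140502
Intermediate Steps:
w(v, O) = O**2
t = -188513 (t = ((7 + (-4)**2)**2 - 123558) - 65484 = ((7 + 16)**2 - 123558) - 65484 = (23**2 - 123558) - 65484 = (529 - 123558) - 65484 = -123029 - 65484 = -188513)
t - f = -188513 - 1*(-48011) = -188513 + 48011 = -140502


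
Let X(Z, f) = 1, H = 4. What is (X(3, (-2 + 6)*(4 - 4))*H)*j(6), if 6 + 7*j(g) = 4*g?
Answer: 72/7 ≈ 10.286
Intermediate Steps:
j(g) = -6/7 + 4*g/7 (j(g) = -6/7 + (4*g)/7 = -6/7 + 4*g/7)
(X(3, (-2 + 6)*(4 - 4))*H)*j(6) = (1*4)*(-6/7 + (4/7)*6) = 4*(-6/7 + 24/7) = 4*(18/7) = 72/7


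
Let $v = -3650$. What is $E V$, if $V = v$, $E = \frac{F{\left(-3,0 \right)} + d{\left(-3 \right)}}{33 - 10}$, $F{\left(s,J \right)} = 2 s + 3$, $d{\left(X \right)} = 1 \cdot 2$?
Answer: $\frac{3650}{23} \approx 158.7$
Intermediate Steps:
$d{\left(X \right)} = 2$
$F{\left(s,J \right)} = 3 + 2 s$
$E = - \frac{1}{23}$ ($E = \frac{\left(3 + 2 \left(-3\right)\right) + 2}{33 - 10} = \frac{\left(3 - 6\right) + 2}{23} = \left(-3 + 2\right) \frac{1}{23} = \left(-1\right) \frac{1}{23} = - \frac{1}{23} \approx -0.043478$)
$V = -3650$
$E V = \left(- \frac{1}{23}\right) \left(-3650\right) = \frac{3650}{23}$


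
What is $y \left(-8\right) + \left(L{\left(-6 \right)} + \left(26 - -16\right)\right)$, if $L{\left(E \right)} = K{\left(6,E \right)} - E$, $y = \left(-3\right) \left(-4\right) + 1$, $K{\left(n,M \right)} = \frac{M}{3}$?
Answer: $-58$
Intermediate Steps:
$K{\left(n,M \right)} = \frac{M}{3}$ ($K{\left(n,M \right)} = M \frac{1}{3} = \frac{M}{3}$)
$y = 13$ ($y = 12 + 1 = 13$)
$L{\left(E \right)} = - \frac{2 E}{3}$ ($L{\left(E \right)} = \frac{E}{3} - E = - \frac{2 E}{3}$)
$y \left(-8\right) + \left(L{\left(-6 \right)} + \left(26 - -16\right)\right) = 13 \left(-8\right) + \left(\left(- \frac{2}{3}\right) \left(-6\right) + \left(26 - -16\right)\right) = -104 + \left(4 + \left(26 + 16\right)\right) = -104 + \left(4 + 42\right) = -104 + 46 = -58$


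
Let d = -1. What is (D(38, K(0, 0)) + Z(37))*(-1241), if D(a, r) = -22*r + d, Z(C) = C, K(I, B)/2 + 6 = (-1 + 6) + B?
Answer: -99280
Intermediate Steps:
K(I, B) = -2 + 2*B (K(I, B) = -12 + 2*((-1 + 6) + B) = -12 + 2*(5 + B) = -12 + (10 + 2*B) = -2 + 2*B)
D(a, r) = -1 - 22*r (D(a, r) = -22*r - 1 = -1 - 22*r)
(D(38, K(0, 0)) + Z(37))*(-1241) = ((-1 - 22*(-2 + 2*0)) + 37)*(-1241) = ((-1 - 22*(-2 + 0)) + 37)*(-1241) = ((-1 - 22*(-2)) + 37)*(-1241) = ((-1 + 44) + 37)*(-1241) = (43 + 37)*(-1241) = 80*(-1241) = -99280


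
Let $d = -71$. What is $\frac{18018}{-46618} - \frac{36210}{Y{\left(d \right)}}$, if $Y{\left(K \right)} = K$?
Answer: $\frac{83067}{163} \approx 509.61$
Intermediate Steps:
$\frac{18018}{-46618} - \frac{36210}{Y{\left(d \right)}} = \frac{18018}{-46618} - \frac{36210}{-71} = 18018 \left(- \frac{1}{46618}\right) - -510 = - \frac{63}{163} + 510 = \frac{83067}{163}$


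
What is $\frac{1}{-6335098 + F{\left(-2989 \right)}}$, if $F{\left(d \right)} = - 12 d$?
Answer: $- \frac{1}{6299230} \approx -1.5875 \cdot 10^{-7}$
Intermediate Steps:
$\frac{1}{-6335098 + F{\left(-2989 \right)}} = \frac{1}{-6335098 - -35868} = \frac{1}{-6335098 + 35868} = \frac{1}{-6299230} = - \frac{1}{6299230}$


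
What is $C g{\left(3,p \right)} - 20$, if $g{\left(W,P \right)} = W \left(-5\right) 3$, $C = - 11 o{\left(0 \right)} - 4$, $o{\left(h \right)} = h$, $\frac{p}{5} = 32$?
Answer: $160$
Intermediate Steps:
$p = 160$ ($p = 5 \cdot 32 = 160$)
$C = -4$ ($C = \left(-11\right) 0 - 4 = 0 - 4 = -4$)
$g{\left(W,P \right)} = - 15 W$ ($g{\left(W,P \right)} = - 5 W 3 = - 15 W$)
$C g{\left(3,p \right)} - 20 = - 4 \left(\left(-15\right) 3\right) - 20 = \left(-4\right) \left(-45\right) - 20 = 180 - 20 = 160$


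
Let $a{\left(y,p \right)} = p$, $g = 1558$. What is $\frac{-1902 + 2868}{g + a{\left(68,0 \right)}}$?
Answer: $\frac{483}{779} \approx 0.62003$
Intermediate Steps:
$\frac{-1902 + 2868}{g + a{\left(68,0 \right)}} = \frac{-1902 + 2868}{1558 + 0} = \frac{966}{1558} = 966 \cdot \frac{1}{1558} = \frac{483}{779}$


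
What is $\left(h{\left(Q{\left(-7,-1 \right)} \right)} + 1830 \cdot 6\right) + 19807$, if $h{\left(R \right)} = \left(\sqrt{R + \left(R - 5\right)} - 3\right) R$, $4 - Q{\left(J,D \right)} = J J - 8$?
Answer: $30898 - 37 i \sqrt{79} \approx 30898.0 - 328.86 i$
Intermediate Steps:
$Q{\left(J,D \right)} = 12 - J^{2}$ ($Q{\left(J,D \right)} = 4 - \left(J J - 8\right) = 4 - \left(J^{2} - 8\right) = 4 - \left(-8 + J^{2}\right) = 12 - J^{2}$)
$h{\left(R \right)} = R \left(-3 + \sqrt{-5 + 2 R}\right)$ ($h{\left(R \right)} = \left(\sqrt{R + \left(-5 + R\right)} - 3\right) R = \left(\sqrt{-5 + 2 R} - 3\right) R = \left(-3 + \sqrt{-5 + 2 R}\right) R = R \left(-3 + \sqrt{-5 + 2 R}\right)$)
$\left(h{\left(Q{\left(-7,-1 \right)} \right)} + 1830 \cdot 6\right) + 19807 = \left(\left(12 - \left(-7\right)^{2}\right) \left(-3 + \sqrt{-5 + 2 \left(12 - \left(-7\right)^{2}\right)}\right) + 1830 \cdot 6\right) + 19807 = \left(\left(12 - 49\right) \left(-3 + \sqrt{-5 + 2 \left(12 - 49\right)}\right) + 10980\right) + 19807 = \left(- 37 \left(-3 + \sqrt{-5 + 2 \left(-37\right)}\right) + 10980\right) + 19807 = \left(- 37 \left(-3 + \sqrt{-5 - 74}\right) + 10980\right) + 19807 = \left(- 37 \left(-3 + \sqrt{-79}\right) + 10980\right) + 19807 = \left(- 37 \left(-3 + i \sqrt{79}\right) + 10980\right) + 19807 = \left(\left(111 - 37 i \sqrt{79}\right) + 10980\right) + 19807 = \left(11091 - 37 i \sqrt{79}\right) + 19807 = 30898 - 37 i \sqrt{79}$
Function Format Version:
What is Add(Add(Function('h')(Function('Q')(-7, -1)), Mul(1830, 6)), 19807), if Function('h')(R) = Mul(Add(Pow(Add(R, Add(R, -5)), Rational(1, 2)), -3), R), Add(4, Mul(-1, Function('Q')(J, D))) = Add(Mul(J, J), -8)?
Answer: Add(30898, Mul(-37, I, Pow(79, Rational(1, 2)))) ≈ Add(30898., Mul(-328.86, I))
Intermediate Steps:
Function('Q')(J, D) = Add(12, Mul(-1, Pow(J, 2))) (Function('Q')(J, D) = Add(4, Mul(-1, Add(Mul(J, J), -8))) = Add(4, Mul(-1, Add(Pow(J, 2), -8))) = Add(4, Mul(-1, Add(-8, Pow(J, 2)))) = Add(4, Add(8, Mul(-1, Pow(J, 2)))) = Add(12, Mul(-1, Pow(J, 2))))
Function('h')(R) = Mul(R, Add(-3, Pow(Add(-5, Mul(2, R)), Rational(1, 2)))) (Function('h')(R) = Mul(Add(Pow(Add(R, Add(-5, R)), Rational(1, 2)), -3), R) = Mul(Add(Pow(Add(-5, Mul(2, R)), Rational(1, 2)), -3), R) = Mul(Add(-3, Pow(Add(-5, Mul(2, R)), Rational(1, 2))), R) = Mul(R, Add(-3, Pow(Add(-5, Mul(2, R)), Rational(1, 2)))))
Add(Add(Function('h')(Function('Q')(-7, -1)), Mul(1830, 6)), 19807) = Add(Add(Mul(Add(12, Mul(-1, Pow(-7, 2))), Add(-3, Pow(Add(-5, Mul(2, Add(12, Mul(-1, Pow(-7, 2))))), Rational(1, 2)))), Mul(1830, 6)), 19807) = Add(Add(Mul(Add(12, Mul(-1, 49)), Add(-3, Pow(Add(-5, Mul(2, Add(12, Mul(-1, 49)))), Rational(1, 2)))), 10980), 19807) = Add(Add(Mul(Add(12, -49), Add(-3, Pow(Add(-5, Mul(2, Add(12, -49))), Rational(1, 2)))), 10980), 19807) = Add(Add(Mul(-37, Add(-3, Pow(Add(-5, Mul(2, -37)), Rational(1, 2)))), 10980), 19807) = Add(Add(Mul(-37, Add(-3, Pow(Add(-5, -74), Rational(1, 2)))), 10980), 19807) = Add(Add(Mul(-37, Add(-3, Pow(-79, Rational(1, 2)))), 10980), 19807) = Add(Add(Mul(-37, Add(-3, Mul(I, Pow(79, Rational(1, 2))))), 10980), 19807) = Add(Add(Add(111, Mul(-37, I, Pow(79, Rational(1, 2)))), 10980), 19807) = Add(Add(11091, Mul(-37, I, Pow(79, Rational(1, 2)))), 19807) = Add(30898, Mul(-37, I, Pow(79, Rational(1, 2))))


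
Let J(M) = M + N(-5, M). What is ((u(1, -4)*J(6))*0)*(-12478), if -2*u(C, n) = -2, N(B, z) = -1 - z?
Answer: 0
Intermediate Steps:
u(C, n) = 1 (u(C, n) = -1/2*(-2) = 1)
J(M) = -1 (J(M) = M + (-1 - M) = -1)
((u(1, -4)*J(6))*0)*(-12478) = ((1*(-1))*0)*(-12478) = -1*0*(-12478) = 0*(-12478) = 0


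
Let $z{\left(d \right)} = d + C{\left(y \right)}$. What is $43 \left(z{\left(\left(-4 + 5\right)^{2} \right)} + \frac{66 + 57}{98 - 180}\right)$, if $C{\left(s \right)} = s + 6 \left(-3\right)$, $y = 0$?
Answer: $- \frac{1591}{2} \approx -795.5$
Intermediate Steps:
$C{\left(s \right)} = -18 + s$ ($C{\left(s \right)} = s - 18 = -18 + s$)
$z{\left(d \right)} = -18 + d$ ($z{\left(d \right)} = d + \left(-18 + 0\right) = d - 18 = -18 + d$)
$43 \left(z{\left(\left(-4 + 5\right)^{2} \right)} + \frac{66 + 57}{98 - 180}\right) = 43 \left(\left(-18 + \left(-4 + 5\right)^{2}\right) + \frac{66 + 57}{98 - 180}\right) = 43 \left(\left(-18 + 1^{2}\right) + \frac{123}{-82}\right) = 43 \left(\left(-18 + 1\right) + 123 \left(- \frac{1}{82}\right)\right) = 43 \left(-17 - \frac{3}{2}\right) = 43 \left(- \frac{37}{2}\right) = - \frac{1591}{2}$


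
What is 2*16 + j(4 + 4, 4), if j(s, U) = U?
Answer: 36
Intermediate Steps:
2*16 + j(4 + 4, 4) = 2*16 + 4 = 32 + 4 = 36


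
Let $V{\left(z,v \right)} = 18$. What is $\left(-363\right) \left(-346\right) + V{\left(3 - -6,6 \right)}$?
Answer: $125616$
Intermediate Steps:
$\left(-363\right) \left(-346\right) + V{\left(3 - -6,6 \right)} = \left(-363\right) \left(-346\right) + 18 = 125598 + 18 = 125616$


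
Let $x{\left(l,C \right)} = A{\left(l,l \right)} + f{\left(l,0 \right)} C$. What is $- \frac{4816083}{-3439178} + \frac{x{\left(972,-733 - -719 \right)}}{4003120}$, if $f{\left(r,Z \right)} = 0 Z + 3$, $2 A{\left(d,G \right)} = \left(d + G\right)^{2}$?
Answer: $\frac{6444443607147}{3441860558840} \approx 1.8724$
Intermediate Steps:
$A{\left(d,G \right)} = \frac{\left(G + d\right)^{2}}{2}$ ($A{\left(d,G \right)} = \frac{\left(d + G\right)^{2}}{2} = \frac{\left(G + d\right)^{2}}{2}$)
$f{\left(r,Z \right)} = 3$ ($f{\left(r,Z \right)} = 0 + 3 = 3$)
$x{\left(l,C \right)} = 2 l^{2} + 3 C$ ($x{\left(l,C \right)} = \frac{\left(l + l\right)^{2}}{2} + 3 C = \frac{\left(2 l\right)^{2}}{2} + 3 C = \frac{4 l^{2}}{2} + 3 C = 2 l^{2} + 3 C$)
$- \frac{4816083}{-3439178} + \frac{x{\left(972,-733 - -719 \right)}}{4003120} = - \frac{4816083}{-3439178} + \frac{2 \cdot 972^{2} + 3 \left(-733 - -719\right)}{4003120} = \left(-4816083\right) \left(- \frac{1}{3439178}\right) + \left(2 \cdot 944784 + 3 \left(-733 + 719\right)\right) \frac{1}{4003120} = \frac{4816083}{3439178} + \left(1889568 + 3 \left(-14\right)\right) \frac{1}{4003120} = \frac{4816083}{3439178} + \left(1889568 - 42\right) \frac{1}{4003120} = \frac{4816083}{3439178} + 1889526 \cdot \frac{1}{4003120} = \frac{4816083}{3439178} + \frac{944763}{2001560} = \frac{6444443607147}{3441860558840}$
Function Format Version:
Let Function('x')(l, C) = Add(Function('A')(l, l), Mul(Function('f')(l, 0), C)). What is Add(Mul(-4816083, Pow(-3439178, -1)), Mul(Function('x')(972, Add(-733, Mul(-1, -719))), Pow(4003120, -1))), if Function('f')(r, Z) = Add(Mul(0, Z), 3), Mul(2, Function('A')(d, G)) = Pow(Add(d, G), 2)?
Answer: Rational(6444443607147, 3441860558840) ≈ 1.8724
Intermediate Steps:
Function('A')(d, G) = Mul(Rational(1, 2), Pow(Add(G, d), 2)) (Function('A')(d, G) = Mul(Rational(1, 2), Pow(Add(d, G), 2)) = Mul(Rational(1, 2), Pow(Add(G, d), 2)))
Function('f')(r, Z) = 3 (Function('f')(r, Z) = Add(0, 3) = 3)
Function('x')(l, C) = Add(Mul(2, Pow(l, 2)), Mul(3, C)) (Function('x')(l, C) = Add(Mul(Rational(1, 2), Pow(Add(l, l), 2)), Mul(3, C)) = Add(Mul(Rational(1, 2), Pow(Mul(2, l), 2)), Mul(3, C)) = Add(Mul(Rational(1, 2), Mul(4, Pow(l, 2))), Mul(3, C)) = Add(Mul(2, Pow(l, 2)), Mul(3, C)))
Add(Mul(-4816083, Pow(-3439178, -1)), Mul(Function('x')(972, Add(-733, Mul(-1, -719))), Pow(4003120, -1))) = Add(Mul(-4816083, Pow(-3439178, -1)), Mul(Add(Mul(2, Pow(972, 2)), Mul(3, Add(-733, Mul(-1, -719)))), Pow(4003120, -1))) = Add(Mul(-4816083, Rational(-1, 3439178)), Mul(Add(Mul(2, 944784), Mul(3, Add(-733, 719))), Rational(1, 4003120))) = Add(Rational(4816083, 3439178), Mul(Add(1889568, Mul(3, -14)), Rational(1, 4003120))) = Add(Rational(4816083, 3439178), Mul(Add(1889568, -42), Rational(1, 4003120))) = Add(Rational(4816083, 3439178), Mul(1889526, Rational(1, 4003120))) = Add(Rational(4816083, 3439178), Rational(944763, 2001560)) = Rational(6444443607147, 3441860558840)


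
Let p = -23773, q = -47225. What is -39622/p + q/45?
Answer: -224179387/213957 ≈ -1047.8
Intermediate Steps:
-39622/p + q/45 = -39622/(-23773) - 47225/45 = -39622*(-1/23773) - 47225*1/45 = 39622/23773 - 9445/9 = -224179387/213957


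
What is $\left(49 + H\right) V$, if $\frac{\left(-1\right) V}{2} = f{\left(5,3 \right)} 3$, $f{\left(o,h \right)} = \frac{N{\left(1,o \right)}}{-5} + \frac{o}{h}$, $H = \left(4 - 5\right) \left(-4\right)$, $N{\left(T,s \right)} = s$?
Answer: $-212$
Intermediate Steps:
$H = 4$ ($H = \left(-1\right) \left(-4\right) = 4$)
$f{\left(o,h \right)} = - \frac{o}{5} + \frac{o}{h}$ ($f{\left(o,h \right)} = \frac{o}{-5} + \frac{o}{h} = o \left(- \frac{1}{5}\right) + \frac{o}{h} = - \frac{o}{5} + \frac{o}{h}$)
$V = -4$ ($V = - 2 \left(\left(- \frac{1}{5}\right) 5 + \frac{5}{3}\right) 3 = - 2 \left(-1 + 5 \cdot \frac{1}{3}\right) 3 = - 2 \left(-1 + \frac{5}{3}\right) 3 = - 2 \cdot \frac{2}{3} \cdot 3 = \left(-2\right) 2 = -4$)
$\left(49 + H\right) V = \left(49 + 4\right) \left(-4\right) = 53 \left(-4\right) = -212$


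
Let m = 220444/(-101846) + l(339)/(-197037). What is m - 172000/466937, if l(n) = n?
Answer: -92052013744783/36318704274903 ≈ -2.5346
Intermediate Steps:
m = -7245025037/3344571717 (m = 220444/(-101846) + 339/(-197037) = 220444*(-1/101846) + 339*(-1/197037) = -110222/50923 - 113/65679 = -7245025037/3344571717 ≈ -2.1662)
m - 172000/466937 = -7245025037/3344571717 - 172000/466937 = -7245025037/3344571717 - 172000*1/466937 = -7245025037/3344571717 - 4000/10859 = -92052013744783/36318704274903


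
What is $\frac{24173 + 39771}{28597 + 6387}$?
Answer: $\frac{7993}{4373} \approx 1.8278$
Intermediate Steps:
$\frac{24173 + 39771}{28597 + 6387} = \frac{63944}{34984} = 63944 \cdot \frac{1}{34984} = \frac{7993}{4373}$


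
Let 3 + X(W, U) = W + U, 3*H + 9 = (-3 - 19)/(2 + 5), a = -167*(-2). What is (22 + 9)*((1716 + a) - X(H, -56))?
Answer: 1375594/21 ≈ 65505.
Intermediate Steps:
a = 334
H = -85/21 (H = -3 + ((-3 - 19)/(2 + 5))/3 = -3 + (-22/7)/3 = -3 + (-22*1/7)/3 = -3 + (1/3)*(-22/7) = -3 - 22/21 = -85/21 ≈ -4.0476)
X(W, U) = -3 + U + W (X(W, U) = -3 + (W + U) = -3 + (U + W) = -3 + U + W)
(22 + 9)*((1716 + a) - X(H, -56)) = (22 + 9)*((1716 + 334) - (-3 - 56 - 85/21)) = 31*(2050 - 1*(-1324/21)) = 31*(2050 + 1324/21) = 31*(44374/21) = 1375594/21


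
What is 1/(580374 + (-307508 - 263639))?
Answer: 1/9227 ≈ 0.00010838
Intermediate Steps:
1/(580374 + (-307508 - 263639)) = 1/(580374 - 571147) = 1/9227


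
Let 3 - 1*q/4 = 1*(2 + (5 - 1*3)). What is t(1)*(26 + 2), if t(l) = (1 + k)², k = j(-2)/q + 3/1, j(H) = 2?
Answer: 343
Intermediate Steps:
q = -4 (q = 12 - 4*(2 + (5 - 1*3)) = 12 - 4*(2 + (5 - 3)) = 12 - 4*(2 + 2) = 12 - 4*4 = 12 - 16 = -4)
k = 5/2 (k = 2/(-4) + 3/1 = 2*(-¼) + 3*1 = -½ + 3 = 5/2 ≈ 2.5000)
t(l) = 49/4 (t(l) = (1 + 5/2)² = (7/2)² = 49/4)
t(1)*(26 + 2) = 49*(26 + 2)/4 = (49/4)*28 = 343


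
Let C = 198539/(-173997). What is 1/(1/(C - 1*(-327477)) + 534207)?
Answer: 56979817030/30439017116319207 ≈ 1.8719e-6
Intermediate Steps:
C = -198539/173997 (C = 198539*(-1/173997) = -198539/173997 ≈ -1.1410)
1/(1/(C - 1*(-327477)) + 534207) = 1/(1/(-198539/173997 - 1*(-327477)) + 534207) = 1/(1/(-198539/173997 + 327477) + 534207) = 1/(1/(56979817030/173997) + 534207) = 1/(173997/56979817030 + 534207) = 1/(30439017116319207/56979817030) = 56979817030/30439017116319207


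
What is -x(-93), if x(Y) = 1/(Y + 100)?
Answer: -⅐ ≈ -0.14286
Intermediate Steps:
x(Y) = 1/(100 + Y)
-x(-93) = -1/(100 - 93) = -1/7 = -1*⅐ = -⅐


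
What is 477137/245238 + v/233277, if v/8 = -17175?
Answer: 25869795583/19069461642 ≈ 1.3566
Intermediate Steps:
v = -137400 (v = 8*(-17175) = -137400)
477137/245238 + v/233277 = 477137/245238 - 137400/233277 = 477137*(1/245238) - 137400*1/233277 = 477137/245238 - 45800/77759 = 25869795583/19069461642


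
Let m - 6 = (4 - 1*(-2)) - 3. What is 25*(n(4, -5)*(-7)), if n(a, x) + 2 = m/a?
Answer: -175/4 ≈ -43.750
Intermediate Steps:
m = 9 (m = 6 + ((4 - 1*(-2)) - 3) = 6 + ((4 + 2) - 3) = 6 + (6 - 3) = 6 + 3 = 9)
n(a, x) = -2 + 9/a
25*(n(4, -5)*(-7)) = 25*((-2 + 9/4)*(-7)) = 25*((¼)*(-7)) = 25*(-7/4) = -175/4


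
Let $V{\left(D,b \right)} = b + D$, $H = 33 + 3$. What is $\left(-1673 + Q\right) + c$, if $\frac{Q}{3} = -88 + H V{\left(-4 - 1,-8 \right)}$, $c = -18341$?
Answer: $-21682$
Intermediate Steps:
$H = 36$
$V{\left(D,b \right)} = D + b$
$Q = -1668$ ($Q = 3 \left(-88 + 36 \left(\left(-4 - 1\right) - 8\right)\right) = 3 \left(-88 + 36 \left(-5 - 8\right)\right) = 3 \left(-88 + 36 \left(-13\right)\right) = 3 \left(-88 - 468\right) = 3 \left(-556\right) = -1668$)
$\left(-1673 + Q\right) + c = \left(-1673 - 1668\right) - 18341 = -3341 - 18341 = -21682$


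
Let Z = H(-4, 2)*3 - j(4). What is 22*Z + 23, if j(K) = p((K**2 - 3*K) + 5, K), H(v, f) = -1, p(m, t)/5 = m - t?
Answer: -593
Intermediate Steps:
p(m, t) = -5*t + 5*m (p(m, t) = 5*(m - t) = -5*t + 5*m)
j(K) = 25 - 20*K + 5*K**2 (j(K) = -5*K + 5*((K**2 - 3*K) + 5) = -5*K + 5*(5 + K**2 - 3*K) = -5*K + (25 - 15*K + 5*K**2) = 25 - 20*K + 5*K**2)
Z = -28 (Z = -1*3 - (25 - 20*4 + 5*4**2) = -3 - (25 - 80 + 5*16) = -3 - (25 - 80 + 80) = -3 - 1*25 = -3 - 25 = -28)
22*Z + 23 = 22*(-28) + 23 = -616 + 23 = -593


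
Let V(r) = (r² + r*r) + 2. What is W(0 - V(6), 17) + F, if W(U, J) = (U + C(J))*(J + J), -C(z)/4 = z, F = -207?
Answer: -5035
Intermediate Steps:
C(z) = -4*z
V(r) = 2 + 2*r² (V(r) = (r² + r²) + 2 = 2*r² + 2 = 2 + 2*r²)
W(U, J) = 2*J*(U - 4*J) (W(U, J) = (U - 4*J)*(J + J) = (U - 4*J)*(2*J) = 2*J*(U - 4*J))
W(0 - V(6), 17) + F = 2*17*((0 - (2 + 2*6²)) - 4*17) - 207 = 2*17*((0 - (2 + 2*36)) - 68) - 207 = 2*17*((0 - (2 + 72)) - 68) - 207 = 2*17*((0 - 1*74) - 68) - 207 = 2*17*((0 - 74) - 68) - 207 = 2*17*(-74 - 68) - 207 = 2*17*(-142) - 207 = -4828 - 207 = -5035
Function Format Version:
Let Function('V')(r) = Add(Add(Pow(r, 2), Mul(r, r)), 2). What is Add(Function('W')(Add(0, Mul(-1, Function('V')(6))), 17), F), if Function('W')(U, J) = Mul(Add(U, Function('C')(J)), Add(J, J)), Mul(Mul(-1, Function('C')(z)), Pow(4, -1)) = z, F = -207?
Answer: -5035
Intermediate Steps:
Function('C')(z) = Mul(-4, z)
Function('V')(r) = Add(2, Mul(2, Pow(r, 2))) (Function('V')(r) = Add(Add(Pow(r, 2), Pow(r, 2)), 2) = Add(Mul(2, Pow(r, 2)), 2) = Add(2, Mul(2, Pow(r, 2))))
Function('W')(U, J) = Mul(2, J, Add(U, Mul(-4, J))) (Function('W')(U, J) = Mul(Add(U, Mul(-4, J)), Add(J, J)) = Mul(Add(U, Mul(-4, J)), Mul(2, J)) = Mul(2, J, Add(U, Mul(-4, J))))
Add(Function('W')(Add(0, Mul(-1, Function('V')(6))), 17), F) = Add(Mul(2, 17, Add(Add(0, Mul(-1, Add(2, Mul(2, Pow(6, 2))))), Mul(-4, 17))), -207) = Add(Mul(2, 17, Add(Add(0, Mul(-1, Add(2, Mul(2, 36)))), -68)), -207) = Add(Mul(2, 17, Add(Add(0, Mul(-1, Add(2, 72))), -68)), -207) = Add(Mul(2, 17, Add(Add(0, Mul(-1, 74)), -68)), -207) = Add(Mul(2, 17, Add(Add(0, -74), -68)), -207) = Add(Mul(2, 17, Add(-74, -68)), -207) = Add(Mul(2, 17, -142), -207) = Add(-4828, -207) = -5035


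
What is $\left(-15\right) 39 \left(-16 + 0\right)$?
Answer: $9360$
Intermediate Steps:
$\left(-15\right) 39 \left(-16 + 0\right) = \left(-585\right) \left(-16\right) = 9360$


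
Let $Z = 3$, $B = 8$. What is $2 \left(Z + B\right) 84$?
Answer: $1848$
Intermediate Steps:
$2 \left(Z + B\right) 84 = 2 \left(3 + 8\right) 84 = 2 \cdot 11 \cdot 84 = 22 \cdot 84 = 1848$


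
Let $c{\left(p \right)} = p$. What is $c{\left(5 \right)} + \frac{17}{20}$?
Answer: $\frac{117}{20} \approx 5.85$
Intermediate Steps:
$c{\left(5 \right)} + \frac{17}{20} = 5 + \frac{17}{20} = \frac{117}{20}$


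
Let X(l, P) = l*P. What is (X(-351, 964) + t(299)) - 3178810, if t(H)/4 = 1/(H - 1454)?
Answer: -4062335974/1155 ≈ -3.5172e+6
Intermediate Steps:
t(H) = 4/(-1454 + H) (t(H) = 4/(H - 1454) = 4/(-1454 + H))
X(l, P) = P*l
(X(-351, 964) + t(299)) - 3178810 = (964*(-351) + 4/(-1454 + 299)) - 3178810 = (-338364 + 4/(-1155)) - 3178810 = (-338364 + 4*(-1/1155)) - 3178810 = (-338364 - 4/1155) - 3178810 = -390810424/1155 - 3178810 = -4062335974/1155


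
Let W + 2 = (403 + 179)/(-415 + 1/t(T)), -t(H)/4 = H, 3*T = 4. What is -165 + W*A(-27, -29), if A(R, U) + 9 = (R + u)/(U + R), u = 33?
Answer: -12464085/93002 ≈ -134.02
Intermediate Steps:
T = 4/3 (T = (⅓)*4 = 4/3 ≈ 1.3333)
t(H) = -4*H
W = -22598/6643 (W = -2 + (403 + 179)/(-415 + 1/(-4*4/3)) = -2 + 582/(-415 + 1/(-16/3)) = -2 + 582/(-415 - 3/16) = -2 + 582/(-6643/16) = -2 + 582*(-16/6643) = -2 - 9312/6643 = -22598/6643 ≈ -3.4018)
A(R, U) = -9 + (33 + R)/(R + U) (A(R, U) = -9 + (R + 33)/(U + R) = -9 + (33 + R)/(R + U))
-165 + W*A(-27, -29) = -165 - 22598*(33 - 9*(-29) - 8*(-27))/(6643*(-27 - 29)) = -165 - 22598*(33 + 261 + 216)/(6643*(-56)) = -165 - (-11299)*510/186004 = -165 - 22598/6643*(-255/28) = -165 + 2881245/93002 = -12464085/93002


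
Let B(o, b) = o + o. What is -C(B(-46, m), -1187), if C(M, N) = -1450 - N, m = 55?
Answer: 263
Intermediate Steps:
B(o, b) = 2*o
-C(B(-46, m), -1187) = -(-1450 - 1*(-1187)) = -(-1450 + 1187) = -1*(-263) = 263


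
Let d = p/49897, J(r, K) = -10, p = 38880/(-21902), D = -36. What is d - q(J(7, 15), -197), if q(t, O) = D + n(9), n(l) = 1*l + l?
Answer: 9835577406/546422047 ≈ 18.000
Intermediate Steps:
n(l) = 2*l (n(l) = l + l = 2*l)
p = -19440/10951 (p = 38880*(-1/21902) = -19440/10951 ≈ -1.7752)
q(t, O) = -18 (q(t, O) = -36 + 2*9 = -36 + 18 = -18)
d = -19440/546422047 (d = -19440/10951/49897 = -19440/10951*1/49897 = -19440/546422047 ≈ -3.5577e-5)
d - q(J(7, 15), -197) = -19440/546422047 - 1*(-18) = -19440/546422047 + 18 = 9835577406/546422047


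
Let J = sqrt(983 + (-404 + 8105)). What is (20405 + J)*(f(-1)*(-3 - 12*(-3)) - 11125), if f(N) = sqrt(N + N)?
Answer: -(11125 - 33*I*sqrt(2))*(20405 + 2*sqrt(2171)) ≈ -2.2804e+8 + 9.5663e+5*I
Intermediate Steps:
f(N) = sqrt(2)*sqrt(N) (f(N) = sqrt(2*N) = sqrt(2)*sqrt(N))
J = 2*sqrt(2171) (J = sqrt(983 + 7701) = sqrt(8684) = 2*sqrt(2171) ≈ 93.188)
(20405 + J)*(f(-1)*(-3 - 12*(-3)) - 11125) = (20405 + 2*sqrt(2171))*((sqrt(2)*sqrt(-1))*(-3 - 12*(-3)) - 11125) = (20405 + 2*sqrt(2171))*((sqrt(2)*I)*(-3 + 36) - 11125) = (20405 + 2*sqrt(2171))*((I*sqrt(2))*33 - 11125) = (20405 + 2*sqrt(2171))*(33*I*sqrt(2) - 11125) = (20405 + 2*sqrt(2171))*(-11125 + 33*I*sqrt(2)) = (-11125 + 33*I*sqrt(2))*(20405 + 2*sqrt(2171))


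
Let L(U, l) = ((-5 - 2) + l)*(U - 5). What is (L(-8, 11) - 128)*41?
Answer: -7380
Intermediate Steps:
L(U, l) = (-7 + l)*(-5 + U)
(L(-8, 11) - 128)*41 = ((35 - 7*(-8) - 5*11 - 8*11) - 128)*41 = ((35 + 56 - 55 - 88) - 128)*41 = (-52 - 128)*41 = -180*41 = -7380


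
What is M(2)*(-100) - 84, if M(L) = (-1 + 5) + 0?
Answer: -484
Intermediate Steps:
M(L) = 4 (M(L) = 4 + 0 = 4)
M(2)*(-100) - 84 = 4*(-100) - 84 = -400 - 84 = -484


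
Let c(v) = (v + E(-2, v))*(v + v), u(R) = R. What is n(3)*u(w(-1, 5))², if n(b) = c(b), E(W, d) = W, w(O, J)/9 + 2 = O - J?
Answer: 31104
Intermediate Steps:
w(O, J) = -18 - 9*J + 9*O (w(O, J) = -18 + 9*(O - J) = -18 + (-9*J + 9*O) = -18 - 9*J + 9*O)
c(v) = 2*v*(-2 + v) (c(v) = (v - 2)*(v + v) = (-2 + v)*(2*v) = 2*v*(-2 + v))
n(b) = 2*b*(-2 + b)
n(3)*u(w(-1, 5))² = (2*3*(-2 + 3))*(-18 - 9*5 + 9*(-1))² = (2*3*1)*(-18 - 45 - 9)² = 6*(-72)² = 6*5184 = 31104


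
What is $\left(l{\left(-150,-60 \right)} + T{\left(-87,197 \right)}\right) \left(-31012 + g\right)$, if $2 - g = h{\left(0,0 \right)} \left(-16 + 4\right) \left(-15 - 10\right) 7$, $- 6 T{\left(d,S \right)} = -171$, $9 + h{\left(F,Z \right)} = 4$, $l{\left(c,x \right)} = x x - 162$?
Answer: $-71097915$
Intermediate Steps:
$l{\left(c,x \right)} = -162 + x^{2}$ ($l{\left(c,x \right)} = x^{2} - 162 = -162 + x^{2}$)
$h{\left(F,Z \right)} = -5$ ($h{\left(F,Z \right)} = -9 + 4 = -5$)
$T{\left(d,S \right)} = \frac{57}{2}$ ($T{\left(d,S \right)} = \left(- \frac{1}{6}\right) \left(-171\right) = \frac{57}{2}$)
$g = 10502$ ($g = 2 - - 5 \left(-16 + 4\right) \left(-15 - 10\right) 7 = 2 - - 5 \left(\left(-12\right) \left(-25\right)\right) 7 = 2 - \left(-5\right) 300 \cdot 7 = 2 - \left(-1500\right) 7 = 2 - -10500 = 2 + 10500 = 10502$)
$\left(l{\left(-150,-60 \right)} + T{\left(-87,197 \right)}\right) \left(-31012 + g\right) = \left(\left(-162 + \left(-60\right)^{2}\right) + \frac{57}{2}\right) \left(-31012 + 10502\right) = \left(\left(-162 + 3600\right) + \frac{57}{2}\right) \left(-20510\right) = \left(3438 + \frac{57}{2}\right) \left(-20510\right) = \frac{6933}{2} \left(-20510\right) = -71097915$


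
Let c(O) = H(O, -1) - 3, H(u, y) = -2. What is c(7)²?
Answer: 25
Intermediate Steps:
c(O) = -5 (c(O) = -2 - 3 = -5)
c(7)² = (-5)² = 25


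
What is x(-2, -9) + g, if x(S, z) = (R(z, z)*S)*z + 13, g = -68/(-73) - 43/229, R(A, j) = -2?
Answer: -372058/16717 ≈ -22.256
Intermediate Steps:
g = 12433/16717 (g = -68*(-1/73) - 43*1/229 = 68/73 - 43/229 = 12433/16717 ≈ 0.74373)
x(S, z) = 13 - 2*S*z (x(S, z) = (-2*S)*z + 13 = -2*S*z + 13 = 13 - 2*S*z)
x(-2, -9) + g = (13 - 2*(-2)*(-9)) + 12433/16717 = (13 - 36) + 12433/16717 = -23 + 12433/16717 = -372058/16717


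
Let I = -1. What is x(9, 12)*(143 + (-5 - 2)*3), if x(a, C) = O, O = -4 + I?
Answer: -610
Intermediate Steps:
O = -5 (O = -4 - 1 = -5)
x(a, C) = -5
x(9, 12)*(143 + (-5 - 2)*3) = -5*(143 + (-5 - 2)*3) = -5*(143 - 7*3) = -5*(143 - 21) = -5*122 = -610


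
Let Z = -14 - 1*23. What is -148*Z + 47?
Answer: 5523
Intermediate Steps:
Z = -37 (Z = -14 - 23 = -37)
-148*Z + 47 = -148*(-37) + 47 = 5476 + 47 = 5523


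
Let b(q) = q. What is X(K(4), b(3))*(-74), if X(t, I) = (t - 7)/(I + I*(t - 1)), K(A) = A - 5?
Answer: -592/3 ≈ -197.33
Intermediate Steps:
K(A) = -5 + A
X(t, I) = (-7 + t)/(I + I*(-1 + t))
X(K(4), b(3))*(-74) = ((-7 + (-5 + 4))/(3*(-5 + 4)))*(-74) = ((⅓)*(-7 - 1)/(-1))*(-74) = ((⅓)*(-1)*(-8))*(-74) = (8/3)*(-74) = -592/3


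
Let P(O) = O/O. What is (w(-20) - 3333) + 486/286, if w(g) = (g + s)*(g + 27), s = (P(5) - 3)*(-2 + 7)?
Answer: -506406/143 ≈ -3541.3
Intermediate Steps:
P(O) = 1
s = -10 (s = (1 - 3)*(-2 + 7) = -2*5 = -10)
w(g) = (-10 + g)*(27 + g) (w(g) = (g - 10)*(g + 27) = (-10 + g)*(27 + g))
(w(-20) - 3333) + 486/286 = ((-270 + (-20)**2 + 17*(-20)) - 3333) + 486/286 = ((-270 + 400 - 340) - 3333) + 486*(1/286) = (-210 - 3333) + 243/143 = -3543 + 243/143 = -506406/143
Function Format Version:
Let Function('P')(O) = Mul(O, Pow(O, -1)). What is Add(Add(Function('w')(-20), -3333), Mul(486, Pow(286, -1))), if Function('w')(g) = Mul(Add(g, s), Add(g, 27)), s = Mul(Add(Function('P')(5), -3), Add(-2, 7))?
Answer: Rational(-506406, 143) ≈ -3541.3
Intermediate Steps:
Function('P')(O) = 1
s = -10 (s = Mul(Add(1, -3), Add(-2, 7)) = Mul(-2, 5) = -10)
Function('w')(g) = Mul(Add(-10, g), Add(27, g)) (Function('w')(g) = Mul(Add(g, -10), Add(g, 27)) = Mul(Add(-10, g), Add(27, g)))
Add(Add(Function('w')(-20), -3333), Mul(486, Pow(286, -1))) = Add(Add(Add(-270, Pow(-20, 2), Mul(17, -20)), -3333), Mul(486, Pow(286, -1))) = Add(Add(Add(-270, 400, -340), -3333), Mul(486, Rational(1, 286))) = Add(Add(-210, -3333), Rational(243, 143)) = Add(-3543, Rational(243, 143)) = Rational(-506406, 143)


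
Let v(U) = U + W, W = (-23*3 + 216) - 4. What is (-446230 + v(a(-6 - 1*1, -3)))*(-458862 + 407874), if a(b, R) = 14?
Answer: 22744370124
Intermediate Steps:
W = 143 (W = (-69 + 216) - 4 = 147 - 4 = 143)
v(U) = 143 + U (v(U) = U + 143 = 143 + U)
(-446230 + v(a(-6 - 1*1, -3)))*(-458862 + 407874) = (-446230 + (143 + 14))*(-458862 + 407874) = (-446230 + 157)*(-50988) = -446073*(-50988) = 22744370124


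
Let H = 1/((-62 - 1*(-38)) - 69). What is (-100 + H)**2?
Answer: 86508601/8649 ≈ 10002.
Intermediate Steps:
H = -1/93 (H = 1/((-62 + 38) - 69) = 1/(-24 - 69) = 1/(-93) = -1/93 ≈ -0.010753)
(-100 + H)**2 = (-100 - 1/93)**2 = (-9301/93)**2 = 86508601/8649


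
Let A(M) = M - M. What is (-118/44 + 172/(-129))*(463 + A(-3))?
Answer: -122695/66 ≈ -1859.0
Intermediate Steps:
A(M) = 0
(-118/44 + 172/(-129))*(463 + A(-3)) = (-118/44 + 172/(-129))*(463 + 0) = (-118*1/44 + 172*(-1/129))*463 = (-59/22 - 4/3)*463 = -265/66*463 = -122695/66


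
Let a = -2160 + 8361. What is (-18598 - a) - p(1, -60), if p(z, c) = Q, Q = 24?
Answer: -24823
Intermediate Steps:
p(z, c) = 24
a = 6201
(-18598 - a) - p(1, -60) = (-18598 - 1*6201) - 1*24 = (-18598 - 6201) - 24 = -24799 - 24 = -24823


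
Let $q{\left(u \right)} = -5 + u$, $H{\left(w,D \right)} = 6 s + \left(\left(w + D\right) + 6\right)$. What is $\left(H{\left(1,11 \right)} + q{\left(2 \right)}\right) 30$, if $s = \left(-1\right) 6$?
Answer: $-630$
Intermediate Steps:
$s = -6$
$H{\left(w,D \right)} = -30 + D + w$ ($H{\left(w,D \right)} = 6 \left(-6\right) + \left(\left(w + D\right) + 6\right) = -36 + \left(\left(D + w\right) + 6\right) = -36 + \left(6 + D + w\right) = -30 + D + w$)
$\left(H{\left(1,11 \right)} + q{\left(2 \right)}\right) 30 = \left(\left(-30 + 11 + 1\right) + \left(-5 + 2\right)\right) 30 = \left(-18 - 3\right) 30 = \left(-21\right) 30 = -630$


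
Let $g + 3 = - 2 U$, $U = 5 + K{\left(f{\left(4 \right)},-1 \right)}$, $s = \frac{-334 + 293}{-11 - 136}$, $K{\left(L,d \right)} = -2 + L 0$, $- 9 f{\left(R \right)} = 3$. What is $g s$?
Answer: $- \frac{123}{49} \approx -2.5102$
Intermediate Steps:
$f{\left(R \right)} = - \frac{1}{3}$ ($f{\left(R \right)} = \left(- \frac{1}{9}\right) 3 = - \frac{1}{3}$)
$K{\left(L,d \right)} = -2$ ($K{\left(L,d \right)} = -2 + 0 = -2$)
$s = \frac{41}{147}$ ($s = - \frac{41}{-147} = \left(-41\right) \left(- \frac{1}{147}\right) = \frac{41}{147} \approx 0.27891$)
$U = 3$ ($U = 5 - 2 = 3$)
$g = -9$ ($g = -3 - 6 = -9$)
$g s = \left(-9\right) \frac{41}{147} = - \frac{123}{49}$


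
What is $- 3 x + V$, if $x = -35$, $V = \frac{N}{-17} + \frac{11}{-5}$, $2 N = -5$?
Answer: $\frac{17501}{170} \approx 102.95$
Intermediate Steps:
$N = - \frac{5}{2}$ ($N = \frac{1}{2} \left(-5\right) = - \frac{5}{2} \approx -2.5$)
$V = - \frac{349}{170}$ ($V = - \frac{5}{2 \left(-17\right)} + \frac{11}{-5} = \left(- \frac{5}{2}\right) \left(- \frac{1}{17}\right) + 11 \left(- \frac{1}{5}\right) = \frac{5}{34} - \frac{11}{5} = - \frac{349}{170} \approx -2.0529$)
$- 3 x + V = \left(-3\right) \left(-35\right) - \frac{349}{170} = 105 - \frac{349}{170} = \frac{17501}{170}$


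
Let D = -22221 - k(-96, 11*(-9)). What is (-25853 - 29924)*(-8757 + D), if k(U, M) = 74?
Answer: 1731987404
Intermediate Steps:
D = -22295 (D = -22221 - 1*74 = -22221 - 74 = -22295)
(-25853 - 29924)*(-8757 + D) = (-25853 - 29924)*(-8757 - 22295) = -55777*(-31052) = 1731987404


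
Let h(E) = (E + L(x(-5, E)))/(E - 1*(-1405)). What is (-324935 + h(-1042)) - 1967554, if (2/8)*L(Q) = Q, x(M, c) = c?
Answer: -832178717/363 ≈ -2.2925e+6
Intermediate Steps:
L(Q) = 4*Q
h(E) = 5*E/(1405 + E) (h(E) = (E + 4*E)/(E - 1*(-1405)) = (5*E)/(E + 1405) = (5*E)/(1405 + E) = 5*E/(1405 + E))
(-324935 + h(-1042)) - 1967554 = (-324935 + 5*(-1042)/(1405 - 1042)) - 1967554 = (-324935 + 5*(-1042)/363) - 1967554 = (-324935 + 5*(-1042)*(1/363)) - 1967554 = (-324935 - 5210/363) - 1967554 = -117956615/363 - 1967554 = -832178717/363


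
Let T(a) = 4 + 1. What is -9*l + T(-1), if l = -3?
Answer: 32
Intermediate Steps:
T(a) = 5
-9*l + T(-1) = -9*(-3) + 5 = 27 + 5 = 32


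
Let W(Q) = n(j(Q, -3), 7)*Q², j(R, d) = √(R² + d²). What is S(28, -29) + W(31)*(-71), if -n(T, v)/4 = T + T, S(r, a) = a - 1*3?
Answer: -32 + 545848*√970 ≈ 1.7000e+7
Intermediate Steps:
S(r, a) = -3 + a (S(r, a) = a - 3 = -3 + a)
n(T, v) = -8*T (n(T, v) = -4*(T + T) = -8*T)
W(Q) = -8*Q²*√(9 + Q²) (W(Q) = (-8*√(Q² + (-3)²))*Q² = (-8*√(Q² + 9))*Q² = (-8*√(9 + Q²))*Q² = -8*Q²*√(9 + Q²))
S(28, -29) + W(31)*(-71) = (-3 - 29) - 8*31²*√(9 + 31²)*(-71) = -32 - 8*961*√(9 + 961)*(-71) = -32 - 8*961*√970*(-71) = -32 - 7688*√970*(-71) = -32 + 545848*√970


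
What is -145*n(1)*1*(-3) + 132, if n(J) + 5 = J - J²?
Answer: -2043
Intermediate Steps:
n(J) = -5 + J - J² (n(J) = -5 + (J - J²) = -5 + J - J²)
-145*n(1)*1*(-3) + 132 = -145*(-5 + 1 - 1*1²)*1*(-3) + 132 = -145*(-5 + 1 - 1*1)*1*(-3) + 132 = -145*(-5 + 1 - 1)*1*(-3) + 132 = -145*(-5*1)*(-3) + 132 = -(-725)*(-3) + 132 = -145*15 + 132 = -2175 + 132 = -2043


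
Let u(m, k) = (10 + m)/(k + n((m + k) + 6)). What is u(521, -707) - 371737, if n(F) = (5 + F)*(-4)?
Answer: -2602690/7 ≈ -3.7181e+5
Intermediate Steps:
n(F) = -20 - 4*F
u(m, k) = (10 + m)/(-44 - 4*m - 3*k) (u(m, k) = (10 + m)/(k + (-20 - 4*((m + k) + 6))) = (10 + m)/(k + (-20 - 4*((k + m) + 6))) = (10 + m)/(k + (-20 - 4*(6 + k + m))) = (10 + m)/(k + (-20 + (-24 - 4*k - 4*m))) = (10 + m)/(k + (-44 - 4*k - 4*m)) = (10 + m)/(-44 - 4*m - 3*k))
u(521, -707) - 371737 = (-10 - 1*521)/(44 + 3*(-707) + 4*521) - 371737 = (-10 - 521)/(44 - 2121 + 2084) - 371737 = -531/7 - 371737 = -2602690/7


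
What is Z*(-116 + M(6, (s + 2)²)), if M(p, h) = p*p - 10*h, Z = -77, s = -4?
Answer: 9240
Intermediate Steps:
M(p, h) = p² - 10*h
Z*(-116 + M(6, (s + 2)²)) = -77*(-116 + (6² - 10*(-4 + 2)²)) = -77*(-116 + (36 - 10*(-2)²)) = -77*(-116 + (36 - 10*4)) = -77*(-116 + (36 - 40)) = -77*(-116 - 4) = -77*(-120) = 9240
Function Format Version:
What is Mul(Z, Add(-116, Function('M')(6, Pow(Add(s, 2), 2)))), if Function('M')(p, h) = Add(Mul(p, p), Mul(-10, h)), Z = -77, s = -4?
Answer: 9240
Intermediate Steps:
Function('M')(p, h) = Add(Pow(p, 2), Mul(-10, h))
Mul(Z, Add(-116, Function('M')(6, Pow(Add(s, 2), 2)))) = Mul(-77, Add(-116, Add(Pow(6, 2), Mul(-10, Pow(Add(-4, 2), 2))))) = Mul(-77, Add(-116, Add(36, Mul(-10, Pow(-2, 2))))) = Mul(-77, Add(-116, Add(36, Mul(-10, 4)))) = Mul(-77, Add(-116, Add(36, -40))) = Mul(-77, Add(-116, -4)) = Mul(-77, -120) = 9240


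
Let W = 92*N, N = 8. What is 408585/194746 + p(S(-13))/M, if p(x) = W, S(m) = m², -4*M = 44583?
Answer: 17642612831/8682360918 ≈ 2.0320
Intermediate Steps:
M = -44583/4 (M = -¼*44583 = -44583/4 ≈ -11146.)
W = 736 (W = 92*8 = 736)
p(x) = 736
408585/194746 + p(S(-13))/M = 408585/194746 + 736/(-44583/4) = 408585*(1/194746) + 736*(-4/44583) = 408585/194746 - 2944/44583 = 17642612831/8682360918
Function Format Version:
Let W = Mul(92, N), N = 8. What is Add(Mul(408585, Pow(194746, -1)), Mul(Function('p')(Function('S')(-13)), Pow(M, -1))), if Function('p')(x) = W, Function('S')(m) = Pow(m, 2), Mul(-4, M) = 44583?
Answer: Rational(17642612831, 8682360918) ≈ 2.0320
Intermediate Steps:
M = Rational(-44583, 4) (M = Mul(Rational(-1, 4), 44583) = Rational(-44583, 4) ≈ -11146.)
W = 736 (W = Mul(92, 8) = 736)
Function('p')(x) = 736
Add(Mul(408585, Pow(194746, -1)), Mul(Function('p')(Function('S')(-13)), Pow(M, -1))) = Add(Mul(408585, Pow(194746, -1)), Mul(736, Pow(Rational(-44583, 4), -1))) = Add(Mul(408585, Rational(1, 194746)), Mul(736, Rational(-4, 44583))) = Add(Rational(408585, 194746), Rational(-2944, 44583)) = Rational(17642612831, 8682360918)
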